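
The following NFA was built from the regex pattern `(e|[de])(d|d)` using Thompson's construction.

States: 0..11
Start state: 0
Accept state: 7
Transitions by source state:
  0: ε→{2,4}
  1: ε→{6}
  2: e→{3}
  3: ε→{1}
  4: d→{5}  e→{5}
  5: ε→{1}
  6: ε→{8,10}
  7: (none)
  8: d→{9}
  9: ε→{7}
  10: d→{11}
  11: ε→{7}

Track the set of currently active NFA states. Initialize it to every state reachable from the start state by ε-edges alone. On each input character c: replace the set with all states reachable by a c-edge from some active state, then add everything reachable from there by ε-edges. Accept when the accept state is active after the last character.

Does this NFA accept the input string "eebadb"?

initial (ε-close {0}): {0,2,4}
'e' @ 1: {1,3,5,6,8,10}
'e' @ 2: {}  — dead — no transitions
rest 'badb' ignored (set empty)
final: {}; accept 7 not in set

Answer: REJECT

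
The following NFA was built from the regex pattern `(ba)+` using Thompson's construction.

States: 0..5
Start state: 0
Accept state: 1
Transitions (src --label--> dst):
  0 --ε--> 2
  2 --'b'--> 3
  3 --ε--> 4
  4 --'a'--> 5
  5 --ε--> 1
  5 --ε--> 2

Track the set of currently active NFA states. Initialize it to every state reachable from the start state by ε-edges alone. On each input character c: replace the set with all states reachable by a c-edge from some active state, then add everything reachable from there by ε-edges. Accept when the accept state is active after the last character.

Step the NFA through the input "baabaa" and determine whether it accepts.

Answer: REJECT

Derivation:
S₀ = ε-closure({0}) = {0,2}
'b' @ 1: {3,4}
'a' @ 2: {1,2,5}  (accept∈set)
'a' @ 3: {}  — state set empty
rest 'baa' ignored (set empty)
after full input: {}  (accept=1 not in)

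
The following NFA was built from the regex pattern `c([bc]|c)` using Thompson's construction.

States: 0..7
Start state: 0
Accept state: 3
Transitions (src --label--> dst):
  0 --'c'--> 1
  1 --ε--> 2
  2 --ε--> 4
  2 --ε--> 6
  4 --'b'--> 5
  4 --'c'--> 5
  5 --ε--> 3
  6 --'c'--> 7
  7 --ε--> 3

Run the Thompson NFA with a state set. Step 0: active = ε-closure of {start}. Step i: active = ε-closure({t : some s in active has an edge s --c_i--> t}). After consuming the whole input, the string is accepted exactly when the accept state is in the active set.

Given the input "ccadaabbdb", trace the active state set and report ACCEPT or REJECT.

start: ε-closure({0}) = {0}
'c' @ 1: {1,2,4,6}
'c' @ 2: {3,5,7}  ✓accept
'a' @ 3: {}  — state set empty
rest 'daabbdb' ignored (set empty)
after full input: {}  (accept=3 not in)

Answer: REJECT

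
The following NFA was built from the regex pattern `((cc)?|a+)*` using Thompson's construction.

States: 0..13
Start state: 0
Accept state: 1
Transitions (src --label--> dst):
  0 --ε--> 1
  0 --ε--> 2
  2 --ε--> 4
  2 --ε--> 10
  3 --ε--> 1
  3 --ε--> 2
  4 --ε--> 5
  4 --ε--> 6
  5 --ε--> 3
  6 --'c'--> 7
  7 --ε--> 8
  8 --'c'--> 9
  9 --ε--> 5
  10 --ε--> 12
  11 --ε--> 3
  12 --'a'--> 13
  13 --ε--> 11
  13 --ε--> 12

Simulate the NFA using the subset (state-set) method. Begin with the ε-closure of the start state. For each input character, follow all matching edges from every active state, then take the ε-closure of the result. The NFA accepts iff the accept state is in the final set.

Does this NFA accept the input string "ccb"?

Answer: REJECT

Steps:
initial (ε-close {0}): {0,1,2,3,4,5,6,10,12}
'c' @ 1: {7,8}
'c' @ 2: {1,2,3,4,5,6,9,10,12}  (accept∈set)
'b' @ 3: {}  — dead — no transitions
end set {} — state 1 not in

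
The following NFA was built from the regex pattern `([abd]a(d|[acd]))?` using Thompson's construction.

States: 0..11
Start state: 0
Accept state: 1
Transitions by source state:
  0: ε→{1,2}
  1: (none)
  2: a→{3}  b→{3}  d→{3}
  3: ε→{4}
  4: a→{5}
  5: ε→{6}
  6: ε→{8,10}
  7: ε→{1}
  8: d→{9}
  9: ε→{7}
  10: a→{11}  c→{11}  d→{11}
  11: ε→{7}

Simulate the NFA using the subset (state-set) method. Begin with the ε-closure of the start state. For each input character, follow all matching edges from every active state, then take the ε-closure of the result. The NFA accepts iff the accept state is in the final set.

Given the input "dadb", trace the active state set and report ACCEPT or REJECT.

Answer: REJECT

Trace:
S₀ = ε-closure({0}) = {0,1,2}
'd' @ 1: {3,4}
'a' @ 2: {5,6,8,10}
'd' @ 3: {1,7,9,11}  (accept∈set)
'b' @ 4: {}  — dead — no transitions
final: {}; accept 1 not in set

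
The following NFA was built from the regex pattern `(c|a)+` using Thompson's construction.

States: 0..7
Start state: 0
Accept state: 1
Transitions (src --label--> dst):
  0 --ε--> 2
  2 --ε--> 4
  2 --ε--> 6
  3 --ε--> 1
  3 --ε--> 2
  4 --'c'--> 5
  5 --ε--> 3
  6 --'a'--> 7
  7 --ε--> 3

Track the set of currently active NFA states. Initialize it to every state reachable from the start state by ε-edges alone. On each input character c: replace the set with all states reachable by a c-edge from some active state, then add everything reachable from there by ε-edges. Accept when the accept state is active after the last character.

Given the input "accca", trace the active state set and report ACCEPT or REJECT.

initial (ε-close {0}): {0,2,4,6}
'a' @ 1: {1,2,3,4,6,7}  [accepting]
'c' @ 2: {1,2,3,4,5,6}  [accepting]
'c' @ 3: {1,2,3,4,5,6}  [accepting]
'c' @ 4: {1,2,3,4,5,6}  [accepting]
'a' @ 5: {1,2,3,4,6,7}  [accepting]
end set {1,2,3,4,6,7} — state 1 in

Answer: ACCEPT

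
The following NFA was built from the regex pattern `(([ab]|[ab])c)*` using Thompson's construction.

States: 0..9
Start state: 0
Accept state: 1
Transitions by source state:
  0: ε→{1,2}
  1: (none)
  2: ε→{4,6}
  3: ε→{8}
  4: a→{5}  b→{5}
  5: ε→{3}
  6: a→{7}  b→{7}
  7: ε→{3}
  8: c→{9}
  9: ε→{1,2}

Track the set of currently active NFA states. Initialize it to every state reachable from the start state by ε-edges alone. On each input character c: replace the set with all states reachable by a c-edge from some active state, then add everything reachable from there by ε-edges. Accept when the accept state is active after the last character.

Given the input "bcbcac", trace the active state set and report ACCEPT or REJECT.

Answer: ACCEPT

Derivation:
initial (ε-close {0}): {0,1,2,4,6}
'b' @ 1: {3,5,7,8}
'c' @ 2: {1,2,4,6,9}  ✓accept
'b' @ 3: {3,5,7,8}
'c' @ 4: {1,2,4,6,9}  ✓accept
'a' @ 5: {3,5,7,8}
'c' @ 6: {1,2,4,6,9}  ✓accept
final: {1,2,4,6,9}; accept 1 in set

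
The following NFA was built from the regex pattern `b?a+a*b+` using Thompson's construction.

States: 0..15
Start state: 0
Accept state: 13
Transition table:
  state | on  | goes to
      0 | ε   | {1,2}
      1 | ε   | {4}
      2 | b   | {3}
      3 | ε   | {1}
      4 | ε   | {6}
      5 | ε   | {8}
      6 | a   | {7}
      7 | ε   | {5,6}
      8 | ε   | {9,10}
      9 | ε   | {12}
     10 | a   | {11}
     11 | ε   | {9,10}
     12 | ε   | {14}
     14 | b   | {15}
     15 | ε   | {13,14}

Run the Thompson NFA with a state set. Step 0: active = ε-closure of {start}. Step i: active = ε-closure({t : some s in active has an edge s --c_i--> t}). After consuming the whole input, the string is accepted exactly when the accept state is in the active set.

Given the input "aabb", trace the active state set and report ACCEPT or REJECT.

initial (ε-close {0}): {0,1,2,4,6}
'a' @ 1: {5,6,7,8,9,10,12,14}
'a' @ 2: {5,6,7,8,9,10,11,12,14}
'b' @ 3: {13,14,15}  (accept∈set)
'b' @ 4: {13,14,15}  (accept∈set)
after full input: {13,14,15}  (accept=13 in)

Answer: ACCEPT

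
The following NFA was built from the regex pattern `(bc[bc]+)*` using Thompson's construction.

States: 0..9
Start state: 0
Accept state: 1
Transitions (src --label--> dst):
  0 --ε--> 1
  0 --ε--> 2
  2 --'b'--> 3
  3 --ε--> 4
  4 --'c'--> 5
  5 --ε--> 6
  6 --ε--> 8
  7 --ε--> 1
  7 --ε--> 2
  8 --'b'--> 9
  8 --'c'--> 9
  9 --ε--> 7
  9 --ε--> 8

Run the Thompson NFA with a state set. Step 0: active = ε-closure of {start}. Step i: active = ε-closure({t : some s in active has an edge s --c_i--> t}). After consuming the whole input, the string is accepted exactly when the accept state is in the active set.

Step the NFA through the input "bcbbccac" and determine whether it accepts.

initial (ε-close {0}): {0,1,2}
'b' @ 1: {3,4}
'c' @ 2: {5,6,8}
'b' @ 3: {1,2,7,8,9}  ✓accept
'b' @ 4: {1,2,3,4,7,8,9}  ✓accept
'c' @ 5: {1,2,5,6,7,8,9}  ✓accept
'c' @ 6: {1,2,7,8,9}  ✓accept
'a' @ 7: {}  — no active states
rest 'c' ignored (set empty)
after full input: {}  (accept=1 not in)

Answer: REJECT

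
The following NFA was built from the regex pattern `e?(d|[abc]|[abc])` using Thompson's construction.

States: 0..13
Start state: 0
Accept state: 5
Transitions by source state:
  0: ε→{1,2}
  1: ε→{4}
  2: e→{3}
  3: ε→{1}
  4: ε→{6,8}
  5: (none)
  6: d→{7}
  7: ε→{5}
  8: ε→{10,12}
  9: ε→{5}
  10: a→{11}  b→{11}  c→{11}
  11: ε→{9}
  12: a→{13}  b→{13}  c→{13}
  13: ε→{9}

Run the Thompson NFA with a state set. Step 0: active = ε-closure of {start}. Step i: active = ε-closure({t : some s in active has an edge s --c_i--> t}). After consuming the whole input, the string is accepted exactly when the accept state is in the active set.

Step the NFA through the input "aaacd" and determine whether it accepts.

S₀ = ε-closure({0}) = {0,1,2,4,6,8,10,12}
'a' @ 1: {5,9,11,13}  [accepting]
'a' @ 2: {}  — dead — no transitions
rest 'acd' ignored (set empty)
after full input: {}  (accept=5 not in)

Answer: REJECT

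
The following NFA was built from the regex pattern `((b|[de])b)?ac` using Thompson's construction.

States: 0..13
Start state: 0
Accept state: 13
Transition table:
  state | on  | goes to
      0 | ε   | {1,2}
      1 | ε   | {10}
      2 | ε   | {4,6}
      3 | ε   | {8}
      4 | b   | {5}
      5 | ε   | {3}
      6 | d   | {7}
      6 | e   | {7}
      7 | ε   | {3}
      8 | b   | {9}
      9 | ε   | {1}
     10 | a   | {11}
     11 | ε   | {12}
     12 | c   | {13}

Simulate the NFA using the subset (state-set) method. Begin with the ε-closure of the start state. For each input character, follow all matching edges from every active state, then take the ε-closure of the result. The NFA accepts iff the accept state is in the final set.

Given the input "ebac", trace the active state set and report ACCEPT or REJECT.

start: ε-closure({0}) = {0,1,2,4,6,10}
'e' @ 1: {3,7,8}
'b' @ 2: {1,9,10}
'a' @ 3: {11,12}
'c' @ 4: {13}  ✓accept
after full input: {13}  (accept=13 in)

Answer: ACCEPT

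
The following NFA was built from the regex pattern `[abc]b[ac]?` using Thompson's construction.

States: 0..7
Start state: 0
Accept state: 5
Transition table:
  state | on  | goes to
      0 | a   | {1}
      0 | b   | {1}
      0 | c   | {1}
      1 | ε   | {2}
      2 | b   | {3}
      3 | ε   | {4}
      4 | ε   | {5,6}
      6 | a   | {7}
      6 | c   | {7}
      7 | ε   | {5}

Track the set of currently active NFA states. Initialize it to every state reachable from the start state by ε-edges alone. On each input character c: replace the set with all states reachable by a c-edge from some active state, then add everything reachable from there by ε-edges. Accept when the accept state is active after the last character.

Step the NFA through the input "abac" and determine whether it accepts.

S₀ = ε-closure({0}) = {0}
'a' @ 1: {1,2}
'b' @ 2: {3,4,5,6}  (accept∈set)
'a' @ 3: {5,7}  (accept∈set)
'c' @ 4: {}  — no active states
final: {}; accept 5 not in set

Answer: REJECT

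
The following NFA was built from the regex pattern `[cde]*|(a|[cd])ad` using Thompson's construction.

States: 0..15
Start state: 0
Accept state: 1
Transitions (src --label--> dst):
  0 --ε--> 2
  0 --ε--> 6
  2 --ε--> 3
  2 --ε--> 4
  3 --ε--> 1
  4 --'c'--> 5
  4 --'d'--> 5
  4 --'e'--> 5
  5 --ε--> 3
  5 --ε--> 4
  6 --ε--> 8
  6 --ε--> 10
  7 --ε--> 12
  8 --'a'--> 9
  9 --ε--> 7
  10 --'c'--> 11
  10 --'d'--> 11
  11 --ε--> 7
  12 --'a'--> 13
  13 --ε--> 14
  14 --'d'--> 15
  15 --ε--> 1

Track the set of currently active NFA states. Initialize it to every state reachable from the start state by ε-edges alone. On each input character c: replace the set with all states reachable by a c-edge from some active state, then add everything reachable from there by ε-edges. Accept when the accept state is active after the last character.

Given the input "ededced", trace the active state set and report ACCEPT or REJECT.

start: ε-closure({0}) = {0,1,2,3,4,6,8,10}
'e' @ 1: {1,3,4,5}  ✓accept
'd' @ 2: {1,3,4,5}  ✓accept
'e' @ 3: {1,3,4,5}  ✓accept
'd' @ 4: {1,3,4,5}  ✓accept
'c' @ 5: {1,3,4,5}  ✓accept
'e' @ 6: {1,3,4,5}  ✓accept
'd' @ 7: {1,3,4,5}  ✓accept
after full input: {1,3,4,5}  (accept=1 in)

Answer: ACCEPT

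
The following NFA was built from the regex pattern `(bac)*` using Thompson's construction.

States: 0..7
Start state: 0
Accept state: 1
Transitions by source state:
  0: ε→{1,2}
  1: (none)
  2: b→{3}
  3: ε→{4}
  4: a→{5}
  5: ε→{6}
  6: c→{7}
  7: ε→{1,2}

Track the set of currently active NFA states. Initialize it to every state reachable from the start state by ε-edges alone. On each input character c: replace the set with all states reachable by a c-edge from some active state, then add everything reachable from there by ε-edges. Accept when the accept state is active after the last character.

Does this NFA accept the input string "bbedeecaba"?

Answer: REJECT

Trace:
S₀ = ε-closure({0}) = {0,1,2}
'b' @ 1: {3,4}
'b' @ 2: {}  — state set empty
rest 'edeecaba' ignored (set empty)
end set {} — state 1 not in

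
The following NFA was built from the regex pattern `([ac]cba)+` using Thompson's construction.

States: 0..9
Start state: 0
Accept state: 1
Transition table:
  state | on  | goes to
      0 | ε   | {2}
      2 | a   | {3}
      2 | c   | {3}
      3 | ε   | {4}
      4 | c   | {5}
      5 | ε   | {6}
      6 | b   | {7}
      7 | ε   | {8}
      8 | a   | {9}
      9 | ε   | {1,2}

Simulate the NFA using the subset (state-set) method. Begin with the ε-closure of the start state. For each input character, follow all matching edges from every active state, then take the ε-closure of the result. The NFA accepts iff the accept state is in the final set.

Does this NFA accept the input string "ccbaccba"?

Answer: ACCEPT

Trace:
initial (ε-close {0}): {0,2}
'c' @ 1: {3,4}
'c' @ 2: {5,6}
'b' @ 3: {7,8}
'a' @ 4: {1,2,9}  ✓accept
'c' @ 5: {3,4}
'c' @ 6: {5,6}
'b' @ 7: {7,8}
'a' @ 8: {1,2,9}  ✓accept
after full input: {1,2,9}  (accept=1 in)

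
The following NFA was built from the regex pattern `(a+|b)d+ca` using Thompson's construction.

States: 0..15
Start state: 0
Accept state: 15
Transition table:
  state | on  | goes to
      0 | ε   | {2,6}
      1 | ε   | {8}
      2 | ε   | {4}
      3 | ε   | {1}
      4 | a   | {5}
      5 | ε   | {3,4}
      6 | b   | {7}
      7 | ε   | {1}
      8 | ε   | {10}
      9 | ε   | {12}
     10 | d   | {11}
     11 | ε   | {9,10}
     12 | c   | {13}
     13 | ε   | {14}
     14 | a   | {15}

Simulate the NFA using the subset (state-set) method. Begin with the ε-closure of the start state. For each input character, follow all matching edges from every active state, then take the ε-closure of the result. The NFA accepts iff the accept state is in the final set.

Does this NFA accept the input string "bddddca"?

initial (ε-close {0}): {0,2,4,6}
'b' @ 1: {1,7,8,10}
'd' @ 2: {9,10,11,12}
'd' @ 3: {9,10,11,12}
'd' @ 4: {9,10,11,12}
'd' @ 5: {9,10,11,12}
'c' @ 6: {13,14}
'a' @ 7: {15}  ✓accept
after full input: {15}  (accept=15 in)

Answer: ACCEPT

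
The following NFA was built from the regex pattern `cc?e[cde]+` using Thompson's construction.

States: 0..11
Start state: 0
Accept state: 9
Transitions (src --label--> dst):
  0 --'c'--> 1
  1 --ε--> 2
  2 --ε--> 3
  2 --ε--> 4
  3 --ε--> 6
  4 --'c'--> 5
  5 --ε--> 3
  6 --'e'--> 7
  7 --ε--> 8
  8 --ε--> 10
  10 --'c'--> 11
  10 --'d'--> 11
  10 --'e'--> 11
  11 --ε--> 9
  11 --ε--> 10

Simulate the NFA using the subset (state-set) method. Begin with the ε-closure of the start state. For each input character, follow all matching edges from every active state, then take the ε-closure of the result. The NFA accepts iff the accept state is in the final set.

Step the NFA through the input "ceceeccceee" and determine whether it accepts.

Answer: ACCEPT

Derivation:
start: ε-closure({0}) = {0}
'c' @ 1: {1,2,3,4,6}
'e' @ 2: {7,8,10}
'c' @ 3: {9,10,11}  (accept∈set)
'e' @ 4: {9,10,11}  (accept∈set)
'e' @ 5: {9,10,11}  (accept∈set)
'c' @ 6: {9,10,11}  (accept∈set)
'c' @ 7: {9,10,11}  (accept∈set)
'c' @ 8: {9,10,11}  (accept∈set)
'e' @ 9: {9,10,11}  (accept∈set)
'e' @ 10: {9,10,11}  (accept∈set)
'e' @ 11: {9,10,11}  (accept∈set)
final: {9,10,11}; accept 9 in set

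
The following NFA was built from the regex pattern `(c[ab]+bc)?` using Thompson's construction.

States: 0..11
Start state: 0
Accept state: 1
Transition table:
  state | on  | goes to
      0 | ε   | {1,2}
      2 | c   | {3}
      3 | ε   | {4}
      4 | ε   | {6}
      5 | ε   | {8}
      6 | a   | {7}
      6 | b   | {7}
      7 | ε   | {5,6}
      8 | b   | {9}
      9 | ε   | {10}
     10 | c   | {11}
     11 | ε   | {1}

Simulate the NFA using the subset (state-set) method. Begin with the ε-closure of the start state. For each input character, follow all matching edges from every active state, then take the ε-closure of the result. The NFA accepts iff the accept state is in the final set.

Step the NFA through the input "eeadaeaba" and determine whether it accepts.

Answer: REJECT

Steps:
S₀ = ε-closure({0}) = {0,1,2}
'e' @ 1: {}  — dead — no transitions
rest 'eadaeaba' ignored (set empty)
end set {} — state 1 not in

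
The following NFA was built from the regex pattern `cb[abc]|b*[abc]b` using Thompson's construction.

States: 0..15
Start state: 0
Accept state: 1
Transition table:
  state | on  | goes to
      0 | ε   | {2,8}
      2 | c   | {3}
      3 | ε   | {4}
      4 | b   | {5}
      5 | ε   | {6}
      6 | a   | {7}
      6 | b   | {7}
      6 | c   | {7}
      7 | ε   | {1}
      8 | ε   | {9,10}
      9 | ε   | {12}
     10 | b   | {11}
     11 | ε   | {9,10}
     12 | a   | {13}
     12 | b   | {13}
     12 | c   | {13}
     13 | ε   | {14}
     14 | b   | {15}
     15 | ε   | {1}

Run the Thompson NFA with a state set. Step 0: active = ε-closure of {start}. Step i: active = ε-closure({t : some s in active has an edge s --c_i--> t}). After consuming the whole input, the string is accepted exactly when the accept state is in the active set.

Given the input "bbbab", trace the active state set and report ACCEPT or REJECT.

start: ε-closure({0}) = {0,2,8,9,10,12}
'b' @ 1: {9,10,11,12,13,14}
'b' @ 2: {1,9,10,11,12,13,14,15}  (accept∈set)
'b' @ 3: {1,9,10,11,12,13,14,15}  (accept∈set)
'a' @ 4: {13,14}
'b' @ 5: {1,15}  (accept∈set)
end set {1,15} — state 1 in

Answer: ACCEPT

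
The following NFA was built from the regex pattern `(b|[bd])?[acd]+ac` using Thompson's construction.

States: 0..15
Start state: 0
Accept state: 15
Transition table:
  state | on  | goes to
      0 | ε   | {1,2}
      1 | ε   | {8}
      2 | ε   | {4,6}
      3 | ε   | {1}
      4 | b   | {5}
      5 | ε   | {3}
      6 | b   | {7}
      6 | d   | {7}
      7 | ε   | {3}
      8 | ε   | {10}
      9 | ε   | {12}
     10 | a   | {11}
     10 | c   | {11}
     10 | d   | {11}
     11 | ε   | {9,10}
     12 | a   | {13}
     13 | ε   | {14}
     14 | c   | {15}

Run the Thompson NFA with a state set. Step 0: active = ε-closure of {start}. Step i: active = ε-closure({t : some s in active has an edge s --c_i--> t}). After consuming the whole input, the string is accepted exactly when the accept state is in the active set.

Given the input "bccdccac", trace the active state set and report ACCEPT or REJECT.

Answer: ACCEPT

Trace:
initial (ε-close {0}): {0,1,2,4,6,8,10}
'b' @ 1: {1,3,5,7,8,10}
'c' @ 2: {9,10,11,12}
'c' @ 3: {9,10,11,12}
'd' @ 4: {9,10,11,12}
'c' @ 5: {9,10,11,12}
'c' @ 6: {9,10,11,12}
'a' @ 7: {9,10,11,12,13,14}
'c' @ 8: {9,10,11,12,15}  (accept∈set)
end set {9,10,11,12,15} — state 15 in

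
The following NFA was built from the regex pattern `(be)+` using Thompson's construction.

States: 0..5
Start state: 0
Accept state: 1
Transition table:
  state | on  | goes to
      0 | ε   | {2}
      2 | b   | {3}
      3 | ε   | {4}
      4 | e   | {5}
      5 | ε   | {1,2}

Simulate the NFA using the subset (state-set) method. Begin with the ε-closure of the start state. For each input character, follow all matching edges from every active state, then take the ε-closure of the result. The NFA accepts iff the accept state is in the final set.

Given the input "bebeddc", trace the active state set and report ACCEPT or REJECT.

initial (ε-close {0}): {0,2}
'b' @ 1: {3,4}
'e' @ 2: {1,2,5}  [accepting]
'b' @ 3: {3,4}
'e' @ 4: {1,2,5}  [accepting]
'd' @ 5: {}  — state set empty
rest 'dc' ignored (set empty)
after full input: {}  (accept=1 not in)

Answer: REJECT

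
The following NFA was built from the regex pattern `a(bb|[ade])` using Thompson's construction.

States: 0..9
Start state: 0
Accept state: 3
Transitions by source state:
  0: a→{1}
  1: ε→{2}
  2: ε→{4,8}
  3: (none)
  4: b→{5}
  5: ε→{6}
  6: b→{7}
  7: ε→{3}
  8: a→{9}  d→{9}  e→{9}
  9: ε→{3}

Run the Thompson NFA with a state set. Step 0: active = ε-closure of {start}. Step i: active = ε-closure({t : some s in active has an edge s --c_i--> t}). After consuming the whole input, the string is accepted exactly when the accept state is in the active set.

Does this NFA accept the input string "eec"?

S₀ = ε-closure({0}) = {0}
'e' @ 1: {}  — no active states
rest 'ec' ignored (set empty)
after full input: {}  (accept=3 not in)

Answer: REJECT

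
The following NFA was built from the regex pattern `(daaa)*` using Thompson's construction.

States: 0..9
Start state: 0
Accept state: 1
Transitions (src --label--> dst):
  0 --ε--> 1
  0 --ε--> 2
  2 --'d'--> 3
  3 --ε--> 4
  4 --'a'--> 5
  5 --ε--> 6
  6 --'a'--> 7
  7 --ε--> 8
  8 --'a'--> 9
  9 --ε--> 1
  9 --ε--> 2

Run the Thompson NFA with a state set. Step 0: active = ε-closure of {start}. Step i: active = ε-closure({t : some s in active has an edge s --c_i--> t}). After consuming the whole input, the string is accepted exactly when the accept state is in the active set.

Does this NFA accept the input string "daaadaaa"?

start: ε-closure({0}) = {0,1,2}
'd' @ 1: {3,4}
'a' @ 2: {5,6}
'a' @ 3: {7,8}
'a' @ 4: {1,2,9}  ✓accept
'd' @ 5: {3,4}
'a' @ 6: {5,6}
'a' @ 7: {7,8}
'a' @ 8: {1,2,9}  ✓accept
end set {1,2,9} — state 1 in

Answer: ACCEPT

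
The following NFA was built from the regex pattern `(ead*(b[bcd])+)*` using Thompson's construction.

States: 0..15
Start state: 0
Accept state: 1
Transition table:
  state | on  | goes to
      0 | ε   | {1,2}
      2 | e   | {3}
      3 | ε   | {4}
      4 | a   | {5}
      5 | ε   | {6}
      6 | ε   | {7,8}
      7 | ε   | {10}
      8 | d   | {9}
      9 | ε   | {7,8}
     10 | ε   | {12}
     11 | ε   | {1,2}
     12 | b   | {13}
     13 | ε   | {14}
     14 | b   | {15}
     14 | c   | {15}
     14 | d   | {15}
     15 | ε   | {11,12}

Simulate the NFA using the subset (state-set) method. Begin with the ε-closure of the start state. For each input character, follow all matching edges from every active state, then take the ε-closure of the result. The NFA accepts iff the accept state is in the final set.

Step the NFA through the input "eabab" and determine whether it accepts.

initial (ε-close {0}): {0,1,2}
'e' @ 1: {3,4}
'a' @ 2: {5,6,7,8,10,12}
'b' @ 3: {13,14}
'a' @ 4: {}  — dead — no transitions
rest 'b' ignored (set empty)
after full input: {}  (accept=1 not in)

Answer: REJECT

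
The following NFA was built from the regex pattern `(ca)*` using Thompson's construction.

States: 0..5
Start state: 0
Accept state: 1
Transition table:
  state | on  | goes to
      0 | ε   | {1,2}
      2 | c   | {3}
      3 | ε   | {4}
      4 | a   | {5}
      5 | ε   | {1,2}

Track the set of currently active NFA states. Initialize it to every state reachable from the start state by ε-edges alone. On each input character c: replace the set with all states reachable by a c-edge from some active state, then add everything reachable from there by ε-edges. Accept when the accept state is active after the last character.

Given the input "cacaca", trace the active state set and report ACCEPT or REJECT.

initial (ε-close {0}): {0,1,2}
'c' @ 1: {3,4}
'a' @ 2: {1,2,5}  ✓accept
'c' @ 3: {3,4}
'a' @ 4: {1,2,5}  ✓accept
'c' @ 5: {3,4}
'a' @ 6: {1,2,5}  ✓accept
final: {1,2,5}; accept 1 in set

Answer: ACCEPT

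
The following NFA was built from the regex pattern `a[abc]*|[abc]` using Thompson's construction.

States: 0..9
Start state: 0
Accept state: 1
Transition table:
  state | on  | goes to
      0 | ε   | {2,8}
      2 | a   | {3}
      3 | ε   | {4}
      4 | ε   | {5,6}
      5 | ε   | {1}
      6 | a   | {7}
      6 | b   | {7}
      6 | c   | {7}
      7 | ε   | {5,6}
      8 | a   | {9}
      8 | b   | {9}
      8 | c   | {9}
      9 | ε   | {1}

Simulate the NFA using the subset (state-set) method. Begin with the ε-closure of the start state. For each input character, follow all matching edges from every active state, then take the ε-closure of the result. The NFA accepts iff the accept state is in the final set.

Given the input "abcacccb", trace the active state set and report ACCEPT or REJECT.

initial (ε-close {0}): {0,2,8}
'a' @ 1: {1,3,4,5,6,9}  [accepting]
'b' @ 2: {1,5,6,7}  [accepting]
'c' @ 3: {1,5,6,7}  [accepting]
'a' @ 4: {1,5,6,7}  [accepting]
'c' @ 5: {1,5,6,7}  [accepting]
'c' @ 6: {1,5,6,7}  [accepting]
'c' @ 7: {1,5,6,7}  [accepting]
'b' @ 8: {1,5,6,7}  [accepting]
final: {1,5,6,7}; accept 1 in set

Answer: ACCEPT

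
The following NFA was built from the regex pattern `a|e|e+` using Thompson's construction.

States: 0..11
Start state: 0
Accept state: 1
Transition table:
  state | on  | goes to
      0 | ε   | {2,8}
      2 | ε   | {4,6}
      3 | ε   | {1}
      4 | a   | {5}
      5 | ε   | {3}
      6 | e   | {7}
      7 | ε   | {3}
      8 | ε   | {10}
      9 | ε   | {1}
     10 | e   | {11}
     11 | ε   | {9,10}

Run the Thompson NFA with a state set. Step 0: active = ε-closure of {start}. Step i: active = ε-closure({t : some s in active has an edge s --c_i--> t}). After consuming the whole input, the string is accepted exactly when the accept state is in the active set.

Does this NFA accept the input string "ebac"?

Answer: REJECT

Trace:
initial (ε-close {0}): {0,2,4,6,8,10}
'e' @ 1: {1,3,7,9,10,11}  ✓accept
'b' @ 2: {}  — state set empty
rest 'ac' ignored (set empty)
after full input: {}  (accept=1 not in)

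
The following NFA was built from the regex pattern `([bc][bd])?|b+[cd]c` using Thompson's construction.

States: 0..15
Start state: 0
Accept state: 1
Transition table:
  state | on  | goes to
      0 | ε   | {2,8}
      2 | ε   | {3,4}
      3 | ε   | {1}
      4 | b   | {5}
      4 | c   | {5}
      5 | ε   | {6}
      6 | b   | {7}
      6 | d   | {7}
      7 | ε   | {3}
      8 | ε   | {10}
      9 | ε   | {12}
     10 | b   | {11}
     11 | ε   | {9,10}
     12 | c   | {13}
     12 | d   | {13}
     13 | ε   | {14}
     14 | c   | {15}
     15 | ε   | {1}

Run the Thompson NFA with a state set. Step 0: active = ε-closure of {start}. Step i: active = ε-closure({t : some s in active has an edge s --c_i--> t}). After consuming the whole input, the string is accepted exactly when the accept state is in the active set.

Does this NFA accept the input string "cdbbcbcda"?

start: ε-closure({0}) = {0,1,2,3,4,8,10}
'c' @ 1: {5,6}
'd' @ 2: {1,3,7}  [accepting]
'b' @ 3: {}  — dead — no transitions
rest 'bcbcda' ignored (set empty)
after full input: {}  (accept=1 not in)

Answer: REJECT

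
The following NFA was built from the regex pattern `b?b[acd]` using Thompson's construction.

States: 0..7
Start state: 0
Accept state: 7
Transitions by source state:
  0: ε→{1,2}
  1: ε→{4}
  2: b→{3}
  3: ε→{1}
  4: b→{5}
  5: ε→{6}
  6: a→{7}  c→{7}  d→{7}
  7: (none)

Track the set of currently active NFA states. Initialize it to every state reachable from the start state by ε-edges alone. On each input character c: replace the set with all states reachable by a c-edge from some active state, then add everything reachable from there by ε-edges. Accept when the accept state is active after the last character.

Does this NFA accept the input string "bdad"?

start: ε-closure({0}) = {0,1,2,4}
'b' @ 1: {1,3,4,5,6}
'd' @ 2: {7}  ✓accept
'a' @ 3: {}  — no active states
rest 'd' ignored (set empty)
end set {} — state 7 not in

Answer: REJECT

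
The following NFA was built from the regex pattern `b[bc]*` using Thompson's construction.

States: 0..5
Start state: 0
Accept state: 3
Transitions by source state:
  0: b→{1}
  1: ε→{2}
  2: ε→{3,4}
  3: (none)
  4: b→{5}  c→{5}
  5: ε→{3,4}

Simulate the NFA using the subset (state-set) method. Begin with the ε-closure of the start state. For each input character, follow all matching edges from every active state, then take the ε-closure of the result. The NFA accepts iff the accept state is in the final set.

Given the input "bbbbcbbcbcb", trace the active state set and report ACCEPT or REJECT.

Answer: ACCEPT

Derivation:
S₀ = ε-closure({0}) = {0}
'b' @ 1: {1,2,3,4}  ✓accept
'b' @ 2: {3,4,5}  ✓accept
'b' @ 3: {3,4,5}  ✓accept
'b' @ 4: {3,4,5}  ✓accept
'c' @ 5: {3,4,5}  ✓accept
'b' @ 6: {3,4,5}  ✓accept
'b' @ 7: {3,4,5}  ✓accept
'c' @ 8: {3,4,5}  ✓accept
'b' @ 9: {3,4,5}  ✓accept
'c' @ 10: {3,4,5}  ✓accept
'b' @ 11: {3,4,5}  ✓accept
end set {3,4,5} — state 3 in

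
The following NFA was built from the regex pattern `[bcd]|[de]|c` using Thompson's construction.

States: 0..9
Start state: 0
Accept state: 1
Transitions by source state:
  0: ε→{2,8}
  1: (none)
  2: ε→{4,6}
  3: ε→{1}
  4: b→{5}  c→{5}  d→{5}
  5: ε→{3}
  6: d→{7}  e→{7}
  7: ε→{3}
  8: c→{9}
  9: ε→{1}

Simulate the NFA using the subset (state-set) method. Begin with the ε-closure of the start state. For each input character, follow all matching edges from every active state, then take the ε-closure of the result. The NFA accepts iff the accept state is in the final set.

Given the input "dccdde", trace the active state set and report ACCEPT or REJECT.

S₀ = ε-closure({0}) = {0,2,4,6,8}
'd' @ 1: {1,3,5,7}  (accept∈set)
'c' @ 2: {}  — state set empty
rest 'cdde' ignored (set empty)
after full input: {}  (accept=1 not in)

Answer: REJECT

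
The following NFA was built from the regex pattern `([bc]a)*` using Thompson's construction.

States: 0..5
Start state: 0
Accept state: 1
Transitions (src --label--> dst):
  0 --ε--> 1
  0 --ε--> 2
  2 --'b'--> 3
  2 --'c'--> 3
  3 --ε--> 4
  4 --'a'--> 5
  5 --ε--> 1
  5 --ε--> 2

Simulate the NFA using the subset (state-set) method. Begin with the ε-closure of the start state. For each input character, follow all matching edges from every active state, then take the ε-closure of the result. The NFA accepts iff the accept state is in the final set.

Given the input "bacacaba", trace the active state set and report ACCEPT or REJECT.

S₀ = ε-closure({0}) = {0,1,2}
'b' @ 1: {3,4}
'a' @ 2: {1,2,5}  (accept∈set)
'c' @ 3: {3,4}
'a' @ 4: {1,2,5}  (accept∈set)
'c' @ 5: {3,4}
'a' @ 6: {1,2,5}  (accept∈set)
'b' @ 7: {3,4}
'a' @ 8: {1,2,5}  (accept∈set)
end set {1,2,5} — state 1 in

Answer: ACCEPT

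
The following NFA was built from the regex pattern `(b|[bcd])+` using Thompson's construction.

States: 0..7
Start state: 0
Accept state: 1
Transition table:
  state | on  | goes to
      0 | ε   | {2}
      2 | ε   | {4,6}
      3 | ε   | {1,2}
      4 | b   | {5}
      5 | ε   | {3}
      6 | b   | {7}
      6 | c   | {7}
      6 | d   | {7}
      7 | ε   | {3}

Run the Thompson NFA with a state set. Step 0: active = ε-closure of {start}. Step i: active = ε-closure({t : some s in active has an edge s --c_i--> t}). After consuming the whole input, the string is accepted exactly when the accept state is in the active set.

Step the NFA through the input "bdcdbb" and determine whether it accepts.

Answer: ACCEPT

Trace:
initial (ε-close {0}): {0,2,4,6}
'b' @ 1: {1,2,3,4,5,6,7}  ✓accept
'd' @ 2: {1,2,3,4,6,7}  ✓accept
'c' @ 3: {1,2,3,4,6,7}  ✓accept
'd' @ 4: {1,2,3,4,6,7}  ✓accept
'b' @ 5: {1,2,3,4,5,6,7}  ✓accept
'b' @ 6: {1,2,3,4,5,6,7}  ✓accept
after full input: {1,2,3,4,5,6,7}  (accept=1 in)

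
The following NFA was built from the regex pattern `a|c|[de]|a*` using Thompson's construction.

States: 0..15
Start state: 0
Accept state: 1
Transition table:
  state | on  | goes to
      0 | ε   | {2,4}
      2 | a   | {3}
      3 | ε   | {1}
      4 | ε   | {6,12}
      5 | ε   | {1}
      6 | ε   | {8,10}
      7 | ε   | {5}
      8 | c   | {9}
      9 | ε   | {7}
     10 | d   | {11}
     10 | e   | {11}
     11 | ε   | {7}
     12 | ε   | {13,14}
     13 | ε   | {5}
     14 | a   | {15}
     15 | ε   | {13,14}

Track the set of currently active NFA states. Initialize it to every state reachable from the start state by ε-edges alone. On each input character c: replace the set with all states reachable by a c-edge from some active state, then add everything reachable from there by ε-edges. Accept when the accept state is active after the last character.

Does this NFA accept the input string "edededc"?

Answer: REJECT

Derivation:
start: ε-closure({0}) = {0,1,2,4,5,6,8,10,12,13,14}
'e' @ 1: {1,5,7,11}  ✓accept
'd' @ 2: {}  — state set empty
rest 'ededc' ignored (set empty)
after full input: {}  (accept=1 not in)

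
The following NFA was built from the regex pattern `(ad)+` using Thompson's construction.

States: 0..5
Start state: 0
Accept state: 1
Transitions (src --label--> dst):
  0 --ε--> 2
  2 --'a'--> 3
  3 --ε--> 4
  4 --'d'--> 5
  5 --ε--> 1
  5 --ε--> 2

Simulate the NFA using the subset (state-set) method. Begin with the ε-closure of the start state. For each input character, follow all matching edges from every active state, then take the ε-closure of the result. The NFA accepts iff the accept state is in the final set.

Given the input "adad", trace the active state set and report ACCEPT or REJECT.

initial (ε-close {0}): {0,2}
'a' @ 1: {3,4}
'd' @ 2: {1,2,5}  [accepting]
'a' @ 3: {3,4}
'd' @ 4: {1,2,5}  [accepting]
end set {1,2,5} — state 1 in

Answer: ACCEPT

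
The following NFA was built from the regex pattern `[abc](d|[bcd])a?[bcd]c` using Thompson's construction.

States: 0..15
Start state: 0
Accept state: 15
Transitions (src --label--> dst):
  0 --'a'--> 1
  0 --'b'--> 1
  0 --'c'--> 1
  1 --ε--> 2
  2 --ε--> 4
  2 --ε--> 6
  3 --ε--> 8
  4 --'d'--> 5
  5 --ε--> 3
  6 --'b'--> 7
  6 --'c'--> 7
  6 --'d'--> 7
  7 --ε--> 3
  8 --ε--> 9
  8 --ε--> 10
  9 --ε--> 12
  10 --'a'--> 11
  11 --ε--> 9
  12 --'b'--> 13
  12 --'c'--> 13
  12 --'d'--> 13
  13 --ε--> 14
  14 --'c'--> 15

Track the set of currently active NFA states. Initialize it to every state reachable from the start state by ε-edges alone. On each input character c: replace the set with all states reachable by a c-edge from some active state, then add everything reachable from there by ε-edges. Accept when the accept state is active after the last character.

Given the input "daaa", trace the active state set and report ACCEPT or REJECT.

initial (ε-close {0}): {0}
'd' @ 1: {}  — no active states
rest 'aaa' ignored (set empty)
after full input: {}  (accept=15 not in)

Answer: REJECT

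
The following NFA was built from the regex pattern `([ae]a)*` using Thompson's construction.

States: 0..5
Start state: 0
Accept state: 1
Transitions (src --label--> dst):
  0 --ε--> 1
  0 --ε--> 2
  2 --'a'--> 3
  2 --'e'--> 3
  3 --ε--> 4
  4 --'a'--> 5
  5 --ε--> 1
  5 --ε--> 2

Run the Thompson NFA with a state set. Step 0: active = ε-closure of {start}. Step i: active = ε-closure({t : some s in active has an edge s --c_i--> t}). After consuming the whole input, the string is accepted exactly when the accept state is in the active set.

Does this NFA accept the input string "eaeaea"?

start: ε-closure({0}) = {0,1,2}
'e' @ 1: {3,4}
'a' @ 2: {1,2,5}  ✓accept
'e' @ 3: {3,4}
'a' @ 4: {1,2,5}  ✓accept
'e' @ 5: {3,4}
'a' @ 6: {1,2,5}  ✓accept
after full input: {1,2,5}  (accept=1 in)

Answer: ACCEPT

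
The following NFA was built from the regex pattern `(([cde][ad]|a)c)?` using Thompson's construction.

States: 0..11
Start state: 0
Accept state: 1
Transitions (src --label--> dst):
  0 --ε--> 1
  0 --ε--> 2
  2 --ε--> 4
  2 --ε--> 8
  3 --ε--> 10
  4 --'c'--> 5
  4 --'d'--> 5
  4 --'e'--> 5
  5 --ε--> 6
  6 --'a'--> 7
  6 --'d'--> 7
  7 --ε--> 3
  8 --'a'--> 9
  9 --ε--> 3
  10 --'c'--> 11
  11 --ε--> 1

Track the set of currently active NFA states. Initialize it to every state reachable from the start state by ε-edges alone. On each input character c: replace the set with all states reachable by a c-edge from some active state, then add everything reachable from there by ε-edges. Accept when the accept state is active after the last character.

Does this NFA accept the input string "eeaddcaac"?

start: ε-closure({0}) = {0,1,2,4,8}
'e' @ 1: {5,6}
'e' @ 2: {}  — dead — no transitions
rest 'addcaac' ignored (set empty)
final: {}; accept 1 not in set

Answer: REJECT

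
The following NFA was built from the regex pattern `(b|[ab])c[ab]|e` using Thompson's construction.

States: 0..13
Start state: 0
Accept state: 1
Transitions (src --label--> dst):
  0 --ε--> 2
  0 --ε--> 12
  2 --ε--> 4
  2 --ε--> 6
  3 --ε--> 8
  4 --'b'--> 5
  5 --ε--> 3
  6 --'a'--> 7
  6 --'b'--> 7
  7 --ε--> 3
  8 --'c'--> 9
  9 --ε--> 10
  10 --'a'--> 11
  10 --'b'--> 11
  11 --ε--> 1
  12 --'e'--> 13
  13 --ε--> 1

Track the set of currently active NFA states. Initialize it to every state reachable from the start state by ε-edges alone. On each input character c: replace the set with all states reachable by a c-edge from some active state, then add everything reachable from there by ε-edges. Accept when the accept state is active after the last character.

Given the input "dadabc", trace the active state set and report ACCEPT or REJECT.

initial (ε-close {0}): {0,2,4,6,12}
'd' @ 1: {}  — state set empty
rest 'adabc' ignored (set empty)
end set {} — state 1 not in

Answer: REJECT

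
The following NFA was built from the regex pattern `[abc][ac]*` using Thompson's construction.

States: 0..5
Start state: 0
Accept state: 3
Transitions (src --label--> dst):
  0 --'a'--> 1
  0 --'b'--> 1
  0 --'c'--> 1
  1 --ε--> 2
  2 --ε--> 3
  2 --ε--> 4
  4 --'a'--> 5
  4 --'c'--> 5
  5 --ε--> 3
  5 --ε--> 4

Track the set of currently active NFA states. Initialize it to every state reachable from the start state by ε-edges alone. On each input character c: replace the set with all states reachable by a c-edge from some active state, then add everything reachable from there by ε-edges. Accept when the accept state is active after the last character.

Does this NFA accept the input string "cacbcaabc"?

Answer: REJECT

Derivation:
S₀ = ε-closure({0}) = {0}
'c' @ 1: {1,2,3,4}  [accepting]
'a' @ 2: {3,4,5}  [accepting]
'c' @ 3: {3,4,5}  [accepting]
'b' @ 4: {}  — dead — no transitions
rest 'caabc' ignored (set empty)
end set {} — state 3 not in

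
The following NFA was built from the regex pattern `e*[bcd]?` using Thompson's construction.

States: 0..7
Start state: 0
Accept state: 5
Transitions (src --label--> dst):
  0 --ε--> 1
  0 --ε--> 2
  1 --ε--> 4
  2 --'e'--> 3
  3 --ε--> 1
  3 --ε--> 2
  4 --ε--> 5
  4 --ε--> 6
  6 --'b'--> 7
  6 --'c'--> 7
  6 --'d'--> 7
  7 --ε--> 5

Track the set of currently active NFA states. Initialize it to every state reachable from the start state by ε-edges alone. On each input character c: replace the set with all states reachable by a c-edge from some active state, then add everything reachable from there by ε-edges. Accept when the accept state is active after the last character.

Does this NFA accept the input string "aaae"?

Answer: REJECT

Trace:
S₀ = ε-closure({0}) = {0,1,2,4,5,6}
'a' @ 1: {}  — dead — no transitions
rest 'aae' ignored (set empty)
final: {}; accept 5 not in set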